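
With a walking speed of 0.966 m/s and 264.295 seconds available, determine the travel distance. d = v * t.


d = 0.966 * 264.295 = 255.31 m

255.31 m


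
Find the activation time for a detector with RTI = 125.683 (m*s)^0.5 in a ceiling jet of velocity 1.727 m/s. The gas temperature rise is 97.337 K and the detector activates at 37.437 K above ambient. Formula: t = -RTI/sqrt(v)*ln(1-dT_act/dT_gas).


dT_act/dT_gas = 0.38461
ln(1 - 0.38461) = -0.48550
t = -125.683 / sqrt(1.727) * -0.48550 = 46.432 s

46.432 s


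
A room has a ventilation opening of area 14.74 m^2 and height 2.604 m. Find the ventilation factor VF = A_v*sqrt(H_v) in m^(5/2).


sqrt(H_v) = 1.6137
VF = 14.74 * 1.6137 = 23.786 m^(5/2)

23.786 m^(5/2)


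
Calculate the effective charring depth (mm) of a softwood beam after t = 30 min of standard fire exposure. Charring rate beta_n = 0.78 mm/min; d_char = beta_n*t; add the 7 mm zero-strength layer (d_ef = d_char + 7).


d_char = 0.78 * 30 = 23.4 mm
d_ef = 23.4 + 1.0*7 = 30.4 mm

30.4 mm


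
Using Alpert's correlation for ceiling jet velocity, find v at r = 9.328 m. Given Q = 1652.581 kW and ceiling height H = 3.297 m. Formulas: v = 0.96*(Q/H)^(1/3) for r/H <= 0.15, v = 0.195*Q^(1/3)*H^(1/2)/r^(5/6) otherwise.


r/H = 9.328 / 3.297 = 2.8292
r/H > 0.15, so v = 0.195*Q^(1/3)*H^(1/2)/r^(5/6)
Q^(1/3) = 11.823
H^(1/2) = 1.8158
r^(5/6) = 6.4292
v = 0.195 * 11.823 * 1.8158 / 6.4292 = 0.65112 m/s

0.65112 m/s


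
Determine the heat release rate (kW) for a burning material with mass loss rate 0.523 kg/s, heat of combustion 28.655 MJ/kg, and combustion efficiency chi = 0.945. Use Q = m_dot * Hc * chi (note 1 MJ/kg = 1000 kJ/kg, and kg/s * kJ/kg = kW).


Hc = 28.655 MJ/kg = 28.655 * 1000 kJ/kg = 28655 kJ/kg
Q = 0.523 kg/s * 28655 kJ/kg * 0.945 = 14162 kW

14162 kW


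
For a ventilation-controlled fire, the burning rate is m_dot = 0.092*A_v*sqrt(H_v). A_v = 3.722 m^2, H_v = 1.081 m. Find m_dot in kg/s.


sqrt(H_v) = 1.0397
m_dot = 0.092 * 3.722 * 1.0397 = 0.35602 kg/s

0.35602 kg/s


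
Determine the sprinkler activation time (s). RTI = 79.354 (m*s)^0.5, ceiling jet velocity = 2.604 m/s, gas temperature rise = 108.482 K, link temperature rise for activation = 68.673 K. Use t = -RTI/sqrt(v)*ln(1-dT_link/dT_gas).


dT_link/dT_gas = 0.63304
ln(1 - 0.63304) = -1.0025
t = -79.354 / sqrt(2.604) * -1.0025 = 49.298 s

49.298 s


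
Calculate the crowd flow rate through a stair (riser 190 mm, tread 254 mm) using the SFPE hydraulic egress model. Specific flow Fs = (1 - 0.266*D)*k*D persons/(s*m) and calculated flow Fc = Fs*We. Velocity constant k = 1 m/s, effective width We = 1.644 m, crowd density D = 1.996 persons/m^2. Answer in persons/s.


1 - 0.266*D = 1 - 0.266*1.996 = 0.46906
Fs = 0.46906 * 1 * 1.996 = 0.93625 persons/(s*m)
Fc = 0.93625 * 1.644 = 1.5392 persons/s

1.5392 persons/s


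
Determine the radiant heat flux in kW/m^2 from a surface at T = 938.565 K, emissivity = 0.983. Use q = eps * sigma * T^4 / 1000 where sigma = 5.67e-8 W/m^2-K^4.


T^4 = 7.7599e+11
q = 0.983 * 5.67e-8 * 7.7599e+11 / 1000 = 43.251 kW/m^2

43.251 kW/m^2


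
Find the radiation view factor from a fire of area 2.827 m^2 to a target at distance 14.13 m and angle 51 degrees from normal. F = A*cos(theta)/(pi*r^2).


cos(51 deg) = 0.62932
pi*r^2 = 627.24
F = 2.827 * 0.62932 / 627.24 = 0.0028364

0.0028364


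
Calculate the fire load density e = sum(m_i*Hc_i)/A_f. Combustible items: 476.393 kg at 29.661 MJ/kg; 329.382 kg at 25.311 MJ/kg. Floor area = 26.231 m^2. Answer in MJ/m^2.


Total energy = 476.393*29.661 + 329.382*25.311
= 14130.29 + 8336.988
= 22467.28 MJ
e = 22467.28 / 26.231 = 856.52 MJ/m^2

856.52 MJ/m^2


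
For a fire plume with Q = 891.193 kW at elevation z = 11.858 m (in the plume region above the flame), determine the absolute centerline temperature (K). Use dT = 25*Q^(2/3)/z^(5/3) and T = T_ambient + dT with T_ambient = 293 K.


Q^(2/3) = 92.608
z^(5/3) = 61.662
dT = 25 * 92.608 / 61.662 = 37.546 K
T = 293 + 37.546 = 330.55 K

330.55 K


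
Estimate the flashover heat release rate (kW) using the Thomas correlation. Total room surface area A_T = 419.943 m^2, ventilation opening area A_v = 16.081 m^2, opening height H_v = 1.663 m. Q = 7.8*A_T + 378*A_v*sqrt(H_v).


7.8*A_T = 3275.6
sqrt(H_v) = 1.2896
378*A_v*sqrt(H_v) = 7838.8
Q = 3275.6 + 7838.8 = 11114 kW

11114 kW


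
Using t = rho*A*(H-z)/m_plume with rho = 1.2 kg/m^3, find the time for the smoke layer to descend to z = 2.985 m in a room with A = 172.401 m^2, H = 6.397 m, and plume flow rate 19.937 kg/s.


H - z = 3.412 m
t = 1.2 * 172.401 * 3.412 / 19.937 = 35.405 s

35.405 s


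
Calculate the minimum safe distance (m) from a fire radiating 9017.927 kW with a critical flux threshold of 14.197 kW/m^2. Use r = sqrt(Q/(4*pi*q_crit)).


4*pi*q_crit = 178.40
Q/(4*pi*q_crit) = 50.548
r = sqrt(50.548) = 7.1097 m

7.1097 m


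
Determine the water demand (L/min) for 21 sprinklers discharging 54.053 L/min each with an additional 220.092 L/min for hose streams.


Sprinkler demand = 21 * 54.053 = 1135.113 L/min
Total = 1135.113 + 220.092 = 1355.205 L/min

1355.205 L/min


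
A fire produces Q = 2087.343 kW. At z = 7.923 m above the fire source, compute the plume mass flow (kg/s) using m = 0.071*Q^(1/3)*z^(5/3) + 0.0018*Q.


Q^(1/3) = 12.780
z^(5/3) = 31.488
First term = 0.071 * 12.780 * 31.488 = 28.572
Second term = 0.0018 * 2087.343 = 3.7572
m = 32.329 kg/s

32.329 kg/s


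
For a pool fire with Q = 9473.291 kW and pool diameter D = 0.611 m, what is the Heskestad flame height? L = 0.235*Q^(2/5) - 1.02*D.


Q^(2/5) = 38.958
0.235 * Q^(2/5) = 9.1552
1.02 * D = 0.62322
L = 8.5320 m

8.5320 m


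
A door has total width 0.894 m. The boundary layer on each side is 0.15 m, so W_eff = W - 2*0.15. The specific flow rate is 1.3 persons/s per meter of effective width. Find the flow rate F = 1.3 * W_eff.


W_eff = 0.894 - 0.30 = 0.594 m
F = 1.3 * 0.594 = 0.77220 persons/s

0.77220 persons/s


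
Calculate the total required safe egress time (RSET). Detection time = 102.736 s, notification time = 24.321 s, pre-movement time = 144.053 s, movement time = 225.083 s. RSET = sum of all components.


Total = 102.736 + 24.321 + 144.053 + 225.083 = 496.193 s

496.193 s


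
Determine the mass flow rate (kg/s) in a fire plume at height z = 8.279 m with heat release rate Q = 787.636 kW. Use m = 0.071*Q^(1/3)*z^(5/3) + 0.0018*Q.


Q^(1/3) = 9.2351
z^(5/3) = 33.882
First term = 0.071 * 9.2351 * 33.882 = 22.216
Second term = 0.0018 * 787.636 = 1.4177
m = 23.634 kg/s

23.634 kg/s


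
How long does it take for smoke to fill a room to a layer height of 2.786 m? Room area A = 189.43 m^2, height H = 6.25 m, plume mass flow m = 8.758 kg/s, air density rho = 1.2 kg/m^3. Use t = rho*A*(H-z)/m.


H - z = 3.464 m
t = 1.2 * 189.43 * 3.464 / 8.758 = 89.909 s

89.909 s


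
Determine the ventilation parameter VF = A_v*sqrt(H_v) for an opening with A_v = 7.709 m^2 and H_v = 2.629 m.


sqrt(H_v) = 1.6214
VF = 7.709 * 1.6214 = 12.500 m^(5/2)

12.500 m^(5/2)


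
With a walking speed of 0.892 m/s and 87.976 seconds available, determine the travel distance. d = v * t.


d = 0.892 * 87.976 = 78.475 m

78.475 m


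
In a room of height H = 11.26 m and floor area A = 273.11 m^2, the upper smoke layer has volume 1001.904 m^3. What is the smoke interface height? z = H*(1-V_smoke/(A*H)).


V/(A*H) = 0.32580
1 - 0.32580 = 0.67420
z = 11.26 * 0.67420 = 7.5915 m

7.5915 m


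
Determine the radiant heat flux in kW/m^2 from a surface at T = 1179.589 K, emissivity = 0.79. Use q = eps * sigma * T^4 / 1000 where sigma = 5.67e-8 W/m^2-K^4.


T^4 = 1.9361e+12
q = 0.79 * 5.67e-8 * 1.9361e+12 / 1000 = 86.723 kW/m^2

86.723 kW/m^2


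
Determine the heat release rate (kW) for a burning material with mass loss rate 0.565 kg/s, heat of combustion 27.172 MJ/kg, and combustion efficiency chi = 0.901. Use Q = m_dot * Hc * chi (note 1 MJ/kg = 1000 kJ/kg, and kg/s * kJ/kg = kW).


Hc = 27.172 MJ/kg = 27.172 * 1000 kJ/kg = 27172 kJ/kg
Q = 0.565 kg/s * 27172 kJ/kg * 0.901 = 13832 kW

13832 kW


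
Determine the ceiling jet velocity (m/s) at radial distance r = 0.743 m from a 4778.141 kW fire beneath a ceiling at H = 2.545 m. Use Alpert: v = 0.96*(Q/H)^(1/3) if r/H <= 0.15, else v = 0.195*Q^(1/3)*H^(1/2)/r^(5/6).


r/H = 0.743 / 2.545 = 0.29194
r/H > 0.15, so v = 0.195*Q^(1/3)*H^(1/2)/r^(5/6)
Q^(1/3) = 16.843
H^(1/2) = 1.5953
r^(5/6) = 0.78071
v = 0.195 * 16.843 * 1.5953 / 0.78071 = 6.7113 m/s

6.7113 m/s


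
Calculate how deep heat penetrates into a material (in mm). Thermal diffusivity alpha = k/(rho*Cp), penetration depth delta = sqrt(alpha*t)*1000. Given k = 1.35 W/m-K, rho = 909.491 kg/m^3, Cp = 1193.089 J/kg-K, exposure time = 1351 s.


alpha = 1.35 / (909.491 * 1193.089) = 1.2441e-06 m^2/s
alpha * t = 0.0016808
delta = sqrt(0.0016808) * 1000 = 40.998 mm

40.998 mm


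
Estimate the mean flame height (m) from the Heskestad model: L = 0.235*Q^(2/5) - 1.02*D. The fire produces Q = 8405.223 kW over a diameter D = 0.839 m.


Q^(2/5) = 37.138
0.235 * Q^(2/5) = 8.7275
1.02 * D = 0.85578
L = 7.8717 m

7.8717 m


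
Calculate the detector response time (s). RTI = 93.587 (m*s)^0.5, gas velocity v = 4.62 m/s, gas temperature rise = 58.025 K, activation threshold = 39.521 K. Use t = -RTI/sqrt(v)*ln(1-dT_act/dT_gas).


dT_act/dT_gas = 0.68110
ln(1 - 0.68110) = -1.1429
t = -93.587 / sqrt(4.62) * -1.1429 = 49.762 s

49.762 s


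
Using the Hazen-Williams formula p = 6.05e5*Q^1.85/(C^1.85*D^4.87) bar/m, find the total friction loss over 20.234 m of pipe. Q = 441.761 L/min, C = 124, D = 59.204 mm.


Q^1.85 = 78270
C^1.85 = 7461.6
D^4.87 = 4.2791e+08
p/m = 0.014831 bar/m
p_total = 0.014831 * 20.234 = 0.30009 bar

0.30009 bar


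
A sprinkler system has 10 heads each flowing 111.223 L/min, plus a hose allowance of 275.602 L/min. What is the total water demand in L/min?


Sprinkler demand = 10 * 111.223 = 1112.23 L/min
Total = 1112.23 + 275.602 = 1387.832 L/min

1387.832 L/min


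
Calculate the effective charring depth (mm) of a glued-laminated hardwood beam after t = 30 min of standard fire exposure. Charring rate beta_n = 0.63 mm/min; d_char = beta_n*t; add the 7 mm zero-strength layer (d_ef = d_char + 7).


d_char = 0.63 * 30 = 18.9 mm
d_ef = 18.9 + 1.0*7 = 25.9 mm

25.9 mm


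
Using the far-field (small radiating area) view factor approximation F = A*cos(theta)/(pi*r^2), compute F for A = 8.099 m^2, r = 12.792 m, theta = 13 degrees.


cos(13 deg) = 0.97437
pi*r^2 = 514.08
F = 8.099 * 0.97437 / 514.08 = 0.015351

0.015351


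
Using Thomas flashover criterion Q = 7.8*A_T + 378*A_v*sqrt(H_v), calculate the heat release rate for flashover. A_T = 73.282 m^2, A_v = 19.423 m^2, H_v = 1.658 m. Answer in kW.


7.8*A_T = 571.60
sqrt(H_v) = 1.2876
378*A_v*sqrt(H_v) = 9453.7
Q = 571.60 + 9453.7 = 10025 kW

10025 kW


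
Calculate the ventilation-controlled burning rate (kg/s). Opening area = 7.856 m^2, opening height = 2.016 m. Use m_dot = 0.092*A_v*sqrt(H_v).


sqrt(H_v) = 1.4199
m_dot = 0.092 * 7.856 * 1.4199 = 1.0262 kg/s

1.0262 kg/s


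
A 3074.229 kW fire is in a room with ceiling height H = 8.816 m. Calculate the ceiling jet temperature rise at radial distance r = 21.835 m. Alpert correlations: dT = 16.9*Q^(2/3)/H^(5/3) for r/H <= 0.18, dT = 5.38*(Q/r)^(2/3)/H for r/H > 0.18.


r/H = 21.835 / 8.816 = 2.4767
r/H > 0.18, so dT = 5.38*(Q/r)^(2/3)/H
Q/r = 140.79
(Q/r)^(2/3) = 27.064
dT = 5.38 * 27.064 / 8.816 = 16.516 K

16.516 K


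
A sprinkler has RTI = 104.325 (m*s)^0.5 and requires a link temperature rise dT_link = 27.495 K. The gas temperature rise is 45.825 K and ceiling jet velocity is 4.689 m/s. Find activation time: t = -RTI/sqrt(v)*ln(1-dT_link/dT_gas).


dT_link/dT_gas = 0.6
ln(1 - 0.6) = -0.91629
t = -104.325 / sqrt(4.689) * -0.91629 = 44.145 s

44.145 s


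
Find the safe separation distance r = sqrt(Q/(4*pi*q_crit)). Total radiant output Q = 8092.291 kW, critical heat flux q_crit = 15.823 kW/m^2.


4*pi*q_crit = 198.84
Q/(4*pi*q_crit) = 40.698
r = sqrt(40.698) = 6.3795 m

6.3795 m


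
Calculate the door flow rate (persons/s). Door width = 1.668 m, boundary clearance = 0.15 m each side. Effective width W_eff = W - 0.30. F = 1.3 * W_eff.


W_eff = 1.668 - 0.30 = 1.368 m
F = 1.3 * 1.368 = 1.7784 persons/s

1.7784 persons/s


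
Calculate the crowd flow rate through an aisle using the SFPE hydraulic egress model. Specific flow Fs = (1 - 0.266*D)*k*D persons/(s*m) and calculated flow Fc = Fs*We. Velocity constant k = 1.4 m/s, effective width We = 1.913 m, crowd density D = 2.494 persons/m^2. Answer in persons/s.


1 - 0.266*D = 1 - 0.266*2.494 = 0.33660
Fs = 0.33660 * 1.4 * 2.494 = 1.1753 persons/(s*m)
Fc = 1.1753 * 1.913 = 2.2483 persons/s

2.2483 persons/s


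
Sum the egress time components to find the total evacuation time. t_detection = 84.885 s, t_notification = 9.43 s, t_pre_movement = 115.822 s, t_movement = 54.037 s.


Total = 84.885 + 9.43 + 115.822 + 54.037 = 264.174 s

264.174 s


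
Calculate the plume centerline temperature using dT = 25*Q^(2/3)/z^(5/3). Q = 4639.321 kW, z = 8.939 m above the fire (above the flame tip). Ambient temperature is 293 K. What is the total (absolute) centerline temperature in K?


Q^(2/3) = 278.17
z^(5/3) = 38.502
dT = 25 * 278.17 / 38.502 = 180.62 K
T = 293 + 180.62 = 473.62 K

473.62 K


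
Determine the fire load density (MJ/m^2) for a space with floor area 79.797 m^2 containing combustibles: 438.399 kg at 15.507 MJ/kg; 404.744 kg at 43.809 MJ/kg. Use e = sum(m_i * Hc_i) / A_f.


Total energy = 438.399*15.507 + 404.744*43.809
= 6798.253 + 17731.43
= 24529.68 MJ
e = 24529.68 / 79.797 = 307.40 MJ/m^2

307.40 MJ/m^2


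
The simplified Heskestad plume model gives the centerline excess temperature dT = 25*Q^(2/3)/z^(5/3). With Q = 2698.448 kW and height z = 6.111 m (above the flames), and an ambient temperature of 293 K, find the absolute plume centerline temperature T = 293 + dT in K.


Q^(2/3) = 193.82
z^(5/3) = 20.426
dT = 25 * 193.82 / 20.426 = 237.23 K
T = 293 + 237.23 = 530.23 K

530.23 K


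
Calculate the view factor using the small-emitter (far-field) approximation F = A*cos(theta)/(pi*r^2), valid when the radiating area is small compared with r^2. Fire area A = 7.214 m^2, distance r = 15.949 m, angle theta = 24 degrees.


cos(24 deg) = 0.91355
pi*r^2 = 799.13
F = 7.214 * 0.91355 / 799.13 = 0.0082469

0.0082469


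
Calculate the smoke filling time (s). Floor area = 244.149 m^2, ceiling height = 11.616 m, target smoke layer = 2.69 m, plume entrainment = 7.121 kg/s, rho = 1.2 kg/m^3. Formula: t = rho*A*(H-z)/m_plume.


H - z = 8.926 m
t = 1.2 * 244.149 * 8.926 / 7.121 = 367.24 s

367.24 s


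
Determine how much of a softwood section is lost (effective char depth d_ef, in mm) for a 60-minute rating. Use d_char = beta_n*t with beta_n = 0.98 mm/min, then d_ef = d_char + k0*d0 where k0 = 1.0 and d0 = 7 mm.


d_char = 0.98 * 60 = 58.8 mm
d_ef = 58.8 + 1.0*7 = 65.8 mm

65.8 mm


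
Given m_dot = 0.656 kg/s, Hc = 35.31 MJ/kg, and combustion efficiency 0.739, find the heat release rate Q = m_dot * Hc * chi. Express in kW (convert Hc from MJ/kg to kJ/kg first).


Hc = 35.31 MJ/kg = 35.31 * 1000 kJ/kg = 35310 kJ/kg
Q = 0.656 kg/s * 35310 kJ/kg * 0.739 = 17118 kW

17118 kW


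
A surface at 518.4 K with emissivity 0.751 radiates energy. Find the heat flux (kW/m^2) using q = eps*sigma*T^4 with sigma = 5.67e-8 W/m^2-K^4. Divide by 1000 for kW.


T^4 = 7.2220e+10
q = 0.751 * 5.67e-8 * 7.2220e+10 / 1000 = 3.0753 kW/m^2

3.0753 kW/m^2


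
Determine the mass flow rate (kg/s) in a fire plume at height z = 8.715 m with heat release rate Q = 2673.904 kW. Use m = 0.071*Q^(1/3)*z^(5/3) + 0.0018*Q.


Q^(1/3) = 13.880
z^(5/3) = 36.907
First term = 0.071 * 13.880 * 36.907 = 36.371
Second term = 0.0018 * 2673.904 = 4.8130
m = 41.184 kg/s

41.184 kg/s


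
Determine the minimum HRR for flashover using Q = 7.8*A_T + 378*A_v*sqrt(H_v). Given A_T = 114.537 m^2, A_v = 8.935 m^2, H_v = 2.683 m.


7.8*A_T = 893.39
sqrt(H_v) = 1.6380
378*A_v*sqrt(H_v) = 5532.2
Q = 893.39 + 5532.2 = 6425.6 kW

6425.6 kW


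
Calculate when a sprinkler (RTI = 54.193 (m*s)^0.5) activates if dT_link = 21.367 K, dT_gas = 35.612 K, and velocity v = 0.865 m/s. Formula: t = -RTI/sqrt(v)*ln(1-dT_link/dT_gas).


dT_link/dT_gas = 0.59999
ln(1 - 0.59999) = -0.91628
t = -54.193 / sqrt(0.865) * -0.91628 = 53.390 s

53.390 s


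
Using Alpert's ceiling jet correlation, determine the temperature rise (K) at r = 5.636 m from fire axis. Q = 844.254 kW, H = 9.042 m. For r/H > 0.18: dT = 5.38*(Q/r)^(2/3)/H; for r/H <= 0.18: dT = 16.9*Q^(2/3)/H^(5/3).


r/H = 5.636 / 9.042 = 0.62331
r/H > 0.18, so dT = 5.38*(Q/r)^(2/3)/H
Q/r = 149.80
(Q/r)^(2/3) = 28.206
dT = 5.38 * 28.206 / 9.042 = 16.782 K

16.782 K


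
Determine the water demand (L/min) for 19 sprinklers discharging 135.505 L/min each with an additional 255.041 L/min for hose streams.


Sprinkler demand = 19 * 135.505 = 2574.595 L/min
Total = 2574.595 + 255.041 = 2829.636 L/min

2829.636 L/min


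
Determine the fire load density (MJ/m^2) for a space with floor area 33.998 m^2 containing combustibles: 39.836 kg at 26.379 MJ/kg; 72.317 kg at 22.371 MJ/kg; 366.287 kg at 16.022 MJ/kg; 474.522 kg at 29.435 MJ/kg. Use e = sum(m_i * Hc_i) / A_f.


Total energy = 39.836*26.379 + 72.317*22.371 + 366.287*16.022 + 474.522*29.435
= 1050.834 + 1617.804 + 5868.650 + 13967.56
= 22504.84 MJ
e = 22504.84 / 33.998 = 661.95 MJ/m^2

661.95 MJ/m^2


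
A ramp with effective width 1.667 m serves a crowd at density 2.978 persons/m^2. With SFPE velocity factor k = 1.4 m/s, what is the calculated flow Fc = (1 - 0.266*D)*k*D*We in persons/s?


1 - 0.266*D = 1 - 0.266*2.978 = 0.20785
Fs = 0.20785 * 1.4 * 2.978 = 0.86658 persons/(s*m)
Fc = 0.86658 * 1.667 = 1.4446 persons/s

1.4446 persons/s


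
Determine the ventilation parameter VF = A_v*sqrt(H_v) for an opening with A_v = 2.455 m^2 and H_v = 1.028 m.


sqrt(H_v) = 1.0139
VF = 2.455 * 1.0139 = 2.4891 m^(5/2)

2.4891 m^(5/2)


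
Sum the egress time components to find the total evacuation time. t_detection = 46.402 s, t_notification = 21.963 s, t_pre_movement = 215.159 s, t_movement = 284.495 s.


Total = 46.402 + 21.963 + 215.159 + 284.495 = 568.019 s

568.019 s


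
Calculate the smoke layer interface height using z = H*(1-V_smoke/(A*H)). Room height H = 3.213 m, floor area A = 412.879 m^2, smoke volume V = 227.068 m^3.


V/(A*H) = 0.17117
1 - 0.17117 = 0.82883
z = 3.213 * 0.82883 = 2.6630 m

2.6630 m


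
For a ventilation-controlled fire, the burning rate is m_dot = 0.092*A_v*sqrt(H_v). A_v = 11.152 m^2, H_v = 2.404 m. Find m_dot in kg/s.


sqrt(H_v) = 1.5505
m_dot = 0.092 * 11.152 * 1.5505 = 1.5908 kg/s

1.5908 kg/s


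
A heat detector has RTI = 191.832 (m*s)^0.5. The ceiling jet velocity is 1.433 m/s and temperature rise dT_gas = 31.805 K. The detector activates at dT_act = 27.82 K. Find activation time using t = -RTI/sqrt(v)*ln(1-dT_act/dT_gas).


dT_act/dT_gas = 0.87471
ln(1 - 0.87471) = -2.0771
t = -191.832 / sqrt(1.433) * -2.0771 = 332.85 s

332.85 s


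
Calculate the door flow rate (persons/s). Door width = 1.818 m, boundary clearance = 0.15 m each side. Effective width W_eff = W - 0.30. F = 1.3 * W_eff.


W_eff = 1.818 - 0.30 = 1.518 m
F = 1.3 * 1.518 = 1.9734 persons/s

1.9734 persons/s


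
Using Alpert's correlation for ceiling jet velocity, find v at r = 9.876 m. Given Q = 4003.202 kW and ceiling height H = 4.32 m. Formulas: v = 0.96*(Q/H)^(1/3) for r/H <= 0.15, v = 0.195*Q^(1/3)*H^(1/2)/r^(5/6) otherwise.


r/H = 9.876 / 4.32 = 2.2861
r/H > 0.15, so v = 0.195*Q^(1/3)*H^(1/2)/r^(5/6)
Q^(1/3) = 15.878
H^(1/2) = 2.0785
r^(5/6) = 6.7424
v = 0.195 * 15.878 * 2.0785 / 6.7424 = 0.95447 m/s

0.95447 m/s


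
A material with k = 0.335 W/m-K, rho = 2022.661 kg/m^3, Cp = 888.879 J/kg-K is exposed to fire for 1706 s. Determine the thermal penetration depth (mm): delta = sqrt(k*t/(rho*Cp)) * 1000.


alpha = 0.335 / (2022.661 * 888.879) = 1.8633e-07 m^2/s
alpha * t = 0.00031788
delta = sqrt(0.00031788) * 1000 = 17.829 mm

17.829 mm


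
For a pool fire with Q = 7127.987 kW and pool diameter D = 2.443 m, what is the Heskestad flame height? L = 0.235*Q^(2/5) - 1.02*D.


Q^(2/5) = 34.769
0.235 * Q^(2/5) = 8.1706
1.02 * D = 2.4919
L = 5.6788 m

5.6788 m


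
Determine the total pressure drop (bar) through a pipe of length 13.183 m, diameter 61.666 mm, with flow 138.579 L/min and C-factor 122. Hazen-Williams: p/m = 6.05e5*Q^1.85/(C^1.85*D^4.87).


Q^1.85 = 9165.2
C^1.85 = 7240.5
D^4.87 = 5.2182e+08
p/m = 0.0014676 bar/m
p_total = 0.0014676 * 13.183 = 0.019347 bar

0.019347 bar


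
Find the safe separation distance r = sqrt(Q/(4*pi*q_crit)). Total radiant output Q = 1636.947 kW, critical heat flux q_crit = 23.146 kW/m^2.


4*pi*q_crit = 290.86
Q/(4*pi*q_crit) = 5.6279
r = sqrt(5.6279) = 2.3723 m

2.3723 m


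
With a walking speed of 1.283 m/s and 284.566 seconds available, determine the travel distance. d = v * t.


d = 1.283 * 284.566 = 365.10 m

365.10 m


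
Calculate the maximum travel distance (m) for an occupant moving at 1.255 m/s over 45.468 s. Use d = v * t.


d = 1.255 * 45.468 = 57.062 m

57.062 m


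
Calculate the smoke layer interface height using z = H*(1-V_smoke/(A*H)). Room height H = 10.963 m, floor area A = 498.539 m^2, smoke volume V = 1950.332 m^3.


V/(A*H) = 0.35685
1 - 0.35685 = 0.64315
z = 10.963 * 0.64315 = 7.0509 m

7.0509 m


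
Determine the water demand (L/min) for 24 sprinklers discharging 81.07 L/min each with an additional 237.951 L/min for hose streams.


Sprinkler demand = 24 * 81.07 = 1945.68 L/min
Total = 1945.68 + 237.951 = 2183.631 L/min

2183.631 L/min


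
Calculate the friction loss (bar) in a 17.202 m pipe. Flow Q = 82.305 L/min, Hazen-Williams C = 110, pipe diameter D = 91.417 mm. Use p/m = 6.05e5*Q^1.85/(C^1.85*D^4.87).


Q^1.85 = 3495.7
C^1.85 = 5978.3
D^4.87 = 3.5498e+09
p/m = 9.9659e-05 bar/m
p_total = 9.9659e-05 * 17.202 = 0.0017143 bar

0.0017143 bar


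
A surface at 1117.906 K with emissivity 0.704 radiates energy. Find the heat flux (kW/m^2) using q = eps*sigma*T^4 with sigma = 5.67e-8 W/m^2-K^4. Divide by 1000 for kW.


T^4 = 1.5618e+12
q = 0.704 * 5.67e-8 * 1.5618e+12 / 1000 = 62.341 kW/m^2

62.341 kW/m^2


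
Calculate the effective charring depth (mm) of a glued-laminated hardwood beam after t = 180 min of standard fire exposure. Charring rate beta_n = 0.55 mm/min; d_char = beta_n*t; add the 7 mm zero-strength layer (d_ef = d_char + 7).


d_char = 0.55 * 180 = 99 mm
d_ef = 99 + 1.0*7 = 106 mm

106 mm


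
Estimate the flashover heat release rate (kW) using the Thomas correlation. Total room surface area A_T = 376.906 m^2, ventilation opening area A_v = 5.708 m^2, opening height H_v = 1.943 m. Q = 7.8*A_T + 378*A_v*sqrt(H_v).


7.8*A_T = 2939.9
sqrt(H_v) = 1.3939
378*A_v*sqrt(H_v) = 3007.5
Q = 2939.9 + 3007.5 = 5947.4 kW

5947.4 kW


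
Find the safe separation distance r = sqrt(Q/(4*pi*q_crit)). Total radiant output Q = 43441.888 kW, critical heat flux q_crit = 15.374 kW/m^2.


4*pi*q_crit = 193.20
Q/(4*pi*q_crit) = 224.86
r = sqrt(224.86) = 14.995 m

14.995 m


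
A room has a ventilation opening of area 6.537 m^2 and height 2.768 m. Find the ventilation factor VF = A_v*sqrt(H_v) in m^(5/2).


sqrt(H_v) = 1.6637
VF = 6.537 * 1.6637 = 10.876 m^(5/2)

10.876 m^(5/2)


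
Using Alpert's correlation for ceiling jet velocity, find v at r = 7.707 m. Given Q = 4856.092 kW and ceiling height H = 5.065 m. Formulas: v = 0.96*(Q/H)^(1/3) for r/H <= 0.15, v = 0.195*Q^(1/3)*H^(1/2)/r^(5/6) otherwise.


r/H = 7.707 / 5.065 = 1.5216
r/H > 0.15, so v = 0.195*Q^(1/3)*H^(1/2)/r^(5/6)
Q^(1/3) = 16.934
H^(1/2) = 2.2506
r^(5/6) = 5.4837
v = 0.195 * 16.934 * 2.2506 / 5.4837 = 1.3552 m/s

1.3552 m/s


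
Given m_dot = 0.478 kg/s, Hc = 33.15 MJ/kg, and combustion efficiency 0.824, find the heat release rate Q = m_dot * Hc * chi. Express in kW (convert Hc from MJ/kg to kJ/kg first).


Hc = 33.15 MJ/kg = 33.15 * 1000 kJ/kg = 33150 kJ/kg
Q = 0.478 kg/s * 33150 kJ/kg * 0.824 = 13057 kW

13057 kW


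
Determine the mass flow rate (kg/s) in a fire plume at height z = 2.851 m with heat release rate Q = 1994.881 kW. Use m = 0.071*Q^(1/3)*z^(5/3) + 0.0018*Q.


Q^(1/3) = 12.588
z^(5/3) = 5.7323
First term = 0.071 * 12.588 * 5.7323 = 5.1234
Second term = 0.0018 * 1994.881 = 3.5908
m = 8.7142 kg/s

8.7142 kg/s


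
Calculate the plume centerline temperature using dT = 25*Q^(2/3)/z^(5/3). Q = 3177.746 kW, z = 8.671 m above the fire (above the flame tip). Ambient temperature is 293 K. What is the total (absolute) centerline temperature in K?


Q^(2/3) = 216.15
z^(5/3) = 36.597
dT = 25 * 216.15 / 36.597 = 147.65 K
T = 293 + 147.65 = 440.65 K

440.65 K


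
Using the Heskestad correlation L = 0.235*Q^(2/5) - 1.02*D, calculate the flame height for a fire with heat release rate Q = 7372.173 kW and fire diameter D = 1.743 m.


Q^(2/5) = 35.240
0.235 * Q^(2/5) = 8.2814
1.02 * D = 1.7779
L = 6.5036 m

6.5036 m


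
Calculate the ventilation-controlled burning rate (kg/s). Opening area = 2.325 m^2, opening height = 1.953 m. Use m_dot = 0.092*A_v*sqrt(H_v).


sqrt(H_v) = 1.3975
m_dot = 0.092 * 2.325 * 1.3975 = 0.29892 kg/s

0.29892 kg/s


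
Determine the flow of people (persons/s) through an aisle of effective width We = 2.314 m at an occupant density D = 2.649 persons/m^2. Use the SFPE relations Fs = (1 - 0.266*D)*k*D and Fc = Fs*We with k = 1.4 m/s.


1 - 0.266*D = 1 - 0.266*2.649 = 0.29537
Fs = 0.29537 * 1.4 * 2.649 = 1.0954 persons/(s*m)
Fc = 1.0954 * 2.314 = 2.5347 persons/s

2.5347 persons/s


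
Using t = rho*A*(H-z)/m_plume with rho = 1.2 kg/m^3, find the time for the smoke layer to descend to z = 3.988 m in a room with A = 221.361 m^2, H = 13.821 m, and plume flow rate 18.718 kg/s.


H - z = 9.833 m
t = 1.2 * 221.361 * 9.833 / 18.718 = 139.54 s

139.54 s


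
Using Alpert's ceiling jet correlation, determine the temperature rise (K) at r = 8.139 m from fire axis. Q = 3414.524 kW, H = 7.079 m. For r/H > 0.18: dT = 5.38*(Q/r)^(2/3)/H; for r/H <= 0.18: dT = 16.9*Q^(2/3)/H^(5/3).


r/H = 8.139 / 7.079 = 1.1497
r/H > 0.18, so dT = 5.38*(Q/r)^(2/3)/H
Q/r = 419.53
(Q/r)^(2/3) = 56.041
dT = 5.38 * 56.041 / 7.079 = 42.591 K

42.591 K


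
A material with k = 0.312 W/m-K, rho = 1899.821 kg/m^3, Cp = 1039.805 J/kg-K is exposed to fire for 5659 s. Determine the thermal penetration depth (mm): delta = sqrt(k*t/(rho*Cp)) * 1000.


alpha = 0.312 / (1899.821 * 1039.805) = 1.5794e-07 m^2/s
alpha * t = 0.00089378
delta = sqrt(0.00089378) * 1000 = 29.896 mm

29.896 mm


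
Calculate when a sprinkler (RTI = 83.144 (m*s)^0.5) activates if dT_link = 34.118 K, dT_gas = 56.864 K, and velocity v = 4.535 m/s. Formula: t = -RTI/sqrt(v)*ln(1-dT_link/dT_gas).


dT_link/dT_gas = 0.59999
ln(1 - 0.59999) = -0.91627
t = -83.144 / sqrt(4.535) * -0.91627 = 35.774 s

35.774 s


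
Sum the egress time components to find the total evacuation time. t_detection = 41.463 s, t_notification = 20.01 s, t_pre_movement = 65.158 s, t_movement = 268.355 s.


Total = 41.463 + 20.01 + 65.158 + 268.355 = 394.986 s

394.986 s


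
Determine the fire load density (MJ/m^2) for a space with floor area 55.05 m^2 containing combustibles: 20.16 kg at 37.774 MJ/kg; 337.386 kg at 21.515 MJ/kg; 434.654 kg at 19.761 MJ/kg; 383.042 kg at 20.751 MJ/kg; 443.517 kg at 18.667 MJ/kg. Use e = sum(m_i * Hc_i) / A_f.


Total energy = 20.16*37.774 + 337.386*21.515 + 434.654*19.761 + 383.042*20.751 + 443.517*18.667
= 761.5238 + 7258.860 + 8589.198 + 7948.505 + 8279.132
= 32837.22 MJ
e = 32837.22 / 55.05 = 596.50 MJ/m^2

596.50 MJ/m^2


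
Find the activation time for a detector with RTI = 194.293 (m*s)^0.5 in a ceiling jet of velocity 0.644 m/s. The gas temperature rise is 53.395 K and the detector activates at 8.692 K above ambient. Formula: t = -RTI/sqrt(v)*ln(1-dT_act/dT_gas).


dT_act/dT_gas = 0.16279
ln(1 - 0.16279) = -0.17768
t = -194.293 / sqrt(0.644) * -0.17768 = 43.017 s

43.017 s


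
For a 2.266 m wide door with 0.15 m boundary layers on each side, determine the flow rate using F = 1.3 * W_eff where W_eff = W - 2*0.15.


W_eff = 2.266 - 0.30 = 1.966 m
F = 1.3 * 1.966 = 2.5558 persons/s

2.5558 persons/s


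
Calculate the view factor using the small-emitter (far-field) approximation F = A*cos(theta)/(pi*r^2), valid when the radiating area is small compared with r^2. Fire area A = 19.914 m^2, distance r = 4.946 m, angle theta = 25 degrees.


cos(25 deg) = 0.90631
pi*r^2 = 76.853
F = 19.914 * 0.90631 / 76.853 = 0.23484

0.23484


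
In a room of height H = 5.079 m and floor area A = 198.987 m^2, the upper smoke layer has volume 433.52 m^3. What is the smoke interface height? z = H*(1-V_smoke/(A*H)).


V/(A*H) = 0.42895
1 - 0.42895 = 0.57105
z = 5.079 * 0.57105 = 2.9004 m

2.9004 m


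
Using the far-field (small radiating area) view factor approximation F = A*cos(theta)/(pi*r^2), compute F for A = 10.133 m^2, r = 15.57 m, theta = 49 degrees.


cos(49 deg) = 0.65606
pi*r^2 = 761.60
F = 10.133 * 0.65606 / 761.60 = 0.0087288

0.0087288


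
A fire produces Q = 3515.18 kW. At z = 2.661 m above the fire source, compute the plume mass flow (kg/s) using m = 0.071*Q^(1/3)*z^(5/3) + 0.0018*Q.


Q^(1/3) = 15.205
z^(5/3) = 5.1098
First term = 0.071 * 15.205 * 5.1098 = 5.5163
Second term = 0.0018 * 3515.18 = 6.3273
m = 11.844 kg/s

11.844 kg/s


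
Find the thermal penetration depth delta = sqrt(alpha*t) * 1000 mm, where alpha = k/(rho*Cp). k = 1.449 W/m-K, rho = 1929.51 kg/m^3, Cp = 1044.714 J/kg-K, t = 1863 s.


alpha = 1.449 / (1929.51 * 1044.714) = 7.1883e-07 m^2/s
alpha * t = 0.0013392
delta = sqrt(0.0013392) * 1000 = 36.595 mm

36.595 mm


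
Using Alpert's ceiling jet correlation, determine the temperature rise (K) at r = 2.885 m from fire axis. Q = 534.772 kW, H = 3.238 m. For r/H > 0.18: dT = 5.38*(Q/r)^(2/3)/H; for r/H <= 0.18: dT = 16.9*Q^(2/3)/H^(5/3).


r/H = 2.885 / 3.238 = 0.89098
r/H > 0.18, so dT = 5.38*(Q/r)^(2/3)/H
Q/r = 185.36
(Q/r)^(2/3) = 32.510
dT = 5.38 * 32.510 / 3.238 = 54.016 K

54.016 K


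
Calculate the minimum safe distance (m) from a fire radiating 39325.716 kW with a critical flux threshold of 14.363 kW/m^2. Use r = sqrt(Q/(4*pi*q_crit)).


4*pi*q_crit = 180.49
Q/(4*pi*q_crit) = 217.88
r = sqrt(217.88) = 14.761 m

14.761 m


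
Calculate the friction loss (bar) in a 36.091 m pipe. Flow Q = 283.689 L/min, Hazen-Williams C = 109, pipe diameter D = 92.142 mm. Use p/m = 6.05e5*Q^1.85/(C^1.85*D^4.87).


Q^1.85 = 34495
C^1.85 = 5878.1
D^4.87 = 3.6890e+09
p/m = 0.00096242 bar/m
p_total = 0.00096242 * 36.091 = 0.034735 bar

0.034735 bar


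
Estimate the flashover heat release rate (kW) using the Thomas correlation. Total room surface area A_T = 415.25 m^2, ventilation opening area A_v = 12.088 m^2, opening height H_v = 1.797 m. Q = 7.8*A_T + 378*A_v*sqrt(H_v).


7.8*A_T = 3238.95
sqrt(H_v) = 1.3405
378*A_v*sqrt(H_v) = 6125.2
Q = 3238.95 + 6125.2 = 9364.2 kW

9364.2 kW


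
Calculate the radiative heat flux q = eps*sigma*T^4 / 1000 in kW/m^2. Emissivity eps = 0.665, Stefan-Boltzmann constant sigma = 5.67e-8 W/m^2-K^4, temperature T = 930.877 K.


T^4 = 7.5088e+11
q = 0.665 * 5.67e-8 * 7.5088e+11 / 1000 = 28.312 kW/m^2

28.312 kW/m^2


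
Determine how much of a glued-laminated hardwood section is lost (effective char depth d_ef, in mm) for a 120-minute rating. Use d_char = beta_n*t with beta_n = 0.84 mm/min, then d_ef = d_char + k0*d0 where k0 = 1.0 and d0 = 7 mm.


d_char = 0.84 * 120 = 100.8 mm
d_ef = 100.8 + 1.0*7 = 107.8 mm

107.8 mm


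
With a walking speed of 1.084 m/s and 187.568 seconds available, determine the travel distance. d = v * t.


d = 1.084 * 187.568 = 203.32 m

203.32 m


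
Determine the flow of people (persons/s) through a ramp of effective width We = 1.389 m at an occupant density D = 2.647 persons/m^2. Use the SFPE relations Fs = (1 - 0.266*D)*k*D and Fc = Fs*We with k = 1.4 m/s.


1 - 0.266*D = 1 - 0.266*2.647 = 0.29590
Fs = 0.29590 * 1.4 * 2.647 = 1.0965 persons/(s*m)
Fc = 1.0965 * 1.389 = 1.5231 persons/s

1.5231 persons/s


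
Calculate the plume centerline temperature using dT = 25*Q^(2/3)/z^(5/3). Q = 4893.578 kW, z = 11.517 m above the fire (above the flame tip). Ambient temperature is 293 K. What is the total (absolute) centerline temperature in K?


Q^(2/3) = 288.24
z^(5/3) = 58.735
dT = 25 * 288.24 / 58.735 = 122.69 K
T = 293 + 122.69 = 415.69 K

415.69 K


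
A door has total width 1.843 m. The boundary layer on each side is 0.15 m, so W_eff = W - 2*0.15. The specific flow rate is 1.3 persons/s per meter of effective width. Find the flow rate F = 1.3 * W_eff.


W_eff = 1.843 - 0.30 = 1.543 m
F = 1.3 * 1.543 = 2.0059 persons/s

2.0059 persons/s


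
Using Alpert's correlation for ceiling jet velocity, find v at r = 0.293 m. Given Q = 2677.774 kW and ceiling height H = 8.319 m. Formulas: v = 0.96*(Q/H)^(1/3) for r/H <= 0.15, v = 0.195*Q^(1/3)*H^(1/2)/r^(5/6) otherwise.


r/H = 0.293 / 8.319 = 0.035221
r/H <= 0.15, so v = 0.96*(Q/H)^(1/3)
Q/H = 321.89
(Q/H)^(1/3) = 6.8533
v = 0.96 * 6.8533 = 6.5792 m/s

6.5792 m/s


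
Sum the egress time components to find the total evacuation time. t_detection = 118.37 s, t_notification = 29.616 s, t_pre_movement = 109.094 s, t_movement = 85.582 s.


Total = 118.37 + 29.616 + 109.094 + 85.582 = 342.662 s

342.662 s


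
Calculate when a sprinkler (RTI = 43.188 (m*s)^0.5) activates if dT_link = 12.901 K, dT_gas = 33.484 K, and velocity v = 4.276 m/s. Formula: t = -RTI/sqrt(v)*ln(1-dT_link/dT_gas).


dT_link/dT_gas = 0.38529
ln(1 - 0.38529) = -0.48660
t = -43.188 / sqrt(4.276) * -0.48660 = 10.163 s

10.163 s


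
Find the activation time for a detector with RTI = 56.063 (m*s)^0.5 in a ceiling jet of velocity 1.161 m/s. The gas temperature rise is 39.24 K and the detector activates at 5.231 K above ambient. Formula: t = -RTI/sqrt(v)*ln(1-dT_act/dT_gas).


dT_act/dT_gas = 0.13331
ln(1 - 0.13331) = -0.14307
t = -56.063 / sqrt(1.161) * -0.14307 = 7.4441 s

7.4441 s


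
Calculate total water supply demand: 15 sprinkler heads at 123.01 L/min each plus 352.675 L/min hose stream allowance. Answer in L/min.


Sprinkler demand = 15 * 123.01 = 1845.15 L/min
Total = 1845.15 + 352.675 = 2197.825 L/min

2197.825 L/min


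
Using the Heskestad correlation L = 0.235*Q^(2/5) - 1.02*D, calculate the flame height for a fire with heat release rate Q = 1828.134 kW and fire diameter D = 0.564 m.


Q^(2/5) = 20.175
0.235 * Q^(2/5) = 4.7410
1.02 * D = 0.57528
L = 4.1657 m

4.1657 m


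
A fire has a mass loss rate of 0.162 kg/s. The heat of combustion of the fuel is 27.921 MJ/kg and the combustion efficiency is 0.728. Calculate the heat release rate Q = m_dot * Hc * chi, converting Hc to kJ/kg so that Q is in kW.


Hc = 27.921 MJ/kg = 27.921 * 1000 kJ/kg = 27921 kJ/kg
Q = 0.162 kg/s * 27921 kJ/kg * 0.728 = 3292.9 kW

3292.9 kW


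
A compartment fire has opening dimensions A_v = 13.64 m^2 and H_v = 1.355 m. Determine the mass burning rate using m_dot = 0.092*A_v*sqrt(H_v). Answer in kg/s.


sqrt(H_v) = 1.1640
m_dot = 0.092 * 13.64 * 1.1640 = 1.4607 kg/s

1.4607 kg/s


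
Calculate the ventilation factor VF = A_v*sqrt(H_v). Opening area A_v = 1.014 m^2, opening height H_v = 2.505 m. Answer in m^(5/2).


sqrt(H_v) = 1.5827
VF = 1.014 * 1.5827 = 1.6049 m^(5/2)

1.6049 m^(5/2)


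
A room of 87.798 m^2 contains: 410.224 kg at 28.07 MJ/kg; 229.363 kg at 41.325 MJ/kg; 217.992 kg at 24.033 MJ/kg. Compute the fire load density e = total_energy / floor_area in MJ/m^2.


Total energy = 410.224*28.07 + 229.363*41.325 + 217.992*24.033
= 11514.99 + 9478.426 + 5239.002
= 26232.42 MJ
e = 26232.42 / 87.798 = 298.78 MJ/m^2

298.78 MJ/m^2


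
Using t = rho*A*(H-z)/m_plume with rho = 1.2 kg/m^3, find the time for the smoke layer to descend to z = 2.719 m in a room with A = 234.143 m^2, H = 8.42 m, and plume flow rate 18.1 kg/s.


H - z = 5.701 m
t = 1.2 * 234.143 * 5.701 / 18.1 = 88.498 s

88.498 s


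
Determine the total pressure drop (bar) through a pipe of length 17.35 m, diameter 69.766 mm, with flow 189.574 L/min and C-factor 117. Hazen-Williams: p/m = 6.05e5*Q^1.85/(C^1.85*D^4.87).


Q^1.85 = 16364
C^1.85 = 6701.1
D^4.87 = 9.5180e+08
p/m = 0.0015522 bar/m
p_total = 0.0015522 * 17.35 = 0.026931 bar

0.026931 bar


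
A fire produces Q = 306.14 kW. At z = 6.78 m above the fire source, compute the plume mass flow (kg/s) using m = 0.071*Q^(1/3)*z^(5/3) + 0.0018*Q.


Q^(1/3) = 6.7397
z^(5/3) = 24.288
First term = 0.071 * 6.7397 * 24.288 = 11.622
Second term = 0.0018 * 306.14 = 0.55105
m = 12.173 kg/s

12.173 kg/s


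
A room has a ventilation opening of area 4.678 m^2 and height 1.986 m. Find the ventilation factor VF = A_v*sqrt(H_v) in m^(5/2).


sqrt(H_v) = 1.4093
VF = 4.678 * 1.4093 = 6.5925 m^(5/2)

6.5925 m^(5/2)


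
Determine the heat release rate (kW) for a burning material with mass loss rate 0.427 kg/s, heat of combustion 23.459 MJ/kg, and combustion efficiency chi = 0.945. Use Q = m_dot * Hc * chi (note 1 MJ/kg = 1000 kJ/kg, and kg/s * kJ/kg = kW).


Hc = 23.459 MJ/kg = 23.459 * 1000 kJ/kg = 23459 kJ/kg
Q = 0.427 kg/s * 23459 kJ/kg * 0.945 = 9466.1 kW

9466.1 kW


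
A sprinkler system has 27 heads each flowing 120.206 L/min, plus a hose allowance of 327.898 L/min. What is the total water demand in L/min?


Sprinkler demand = 27 * 120.206 = 3245.562 L/min
Total = 3245.562 + 327.898 = 3573.46 L/min

3573.46 L/min


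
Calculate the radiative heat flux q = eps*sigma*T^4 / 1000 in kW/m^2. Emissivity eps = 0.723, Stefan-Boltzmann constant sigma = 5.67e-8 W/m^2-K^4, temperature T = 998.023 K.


T^4 = 9.9212e+11
q = 0.723 * 5.67e-8 * 9.9212e+11 / 1000 = 40.671 kW/m^2

40.671 kW/m^2


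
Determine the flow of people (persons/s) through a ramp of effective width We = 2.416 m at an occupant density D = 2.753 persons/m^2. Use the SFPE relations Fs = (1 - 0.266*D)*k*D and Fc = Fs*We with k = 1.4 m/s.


1 - 0.266*D = 1 - 0.266*2.753 = 0.26770
Fs = 0.26770 * 1.4 * 2.753 = 1.0318 persons/(s*m)
Fc = 1.0318 * 2.416 = 2.4928 persons/s

2.4928 persons/s


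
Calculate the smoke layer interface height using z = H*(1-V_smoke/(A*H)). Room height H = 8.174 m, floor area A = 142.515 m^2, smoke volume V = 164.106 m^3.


V/(A*H) = 0.14087
1 - 0.14087 = 0.85913
z = 8.174 * 0.85913 = 7.0225 m

7.0225 m


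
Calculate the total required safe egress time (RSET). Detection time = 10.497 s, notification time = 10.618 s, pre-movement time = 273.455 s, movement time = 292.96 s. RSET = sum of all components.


Total = 10.497 + 10.618 + 273.455 + 292.96 = 587.53 s

587.53 s


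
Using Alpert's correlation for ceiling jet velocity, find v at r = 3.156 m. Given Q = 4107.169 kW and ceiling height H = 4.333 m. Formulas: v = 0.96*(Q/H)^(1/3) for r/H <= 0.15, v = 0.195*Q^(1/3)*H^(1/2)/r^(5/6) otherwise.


r/H = 3.156 / 4.333 = 0.72836
r/H > 0.15, so v = 0.195*Q^(1/3)*H^(1/2)/r^(5/6)
Q^(1/3) = 16.015
H^(1/2) = 2.0816
r^(5/6) = 2.6058
v = 0.195 * 16.015 * 2.0816 / 2.6058 = 2.4946 m/s

2.4946 m/s


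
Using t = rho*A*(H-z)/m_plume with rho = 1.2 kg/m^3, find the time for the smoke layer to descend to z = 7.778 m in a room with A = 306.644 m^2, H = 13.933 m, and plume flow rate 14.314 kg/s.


H - z = 6.155 m
t = 1.2 * 306.644 * 6.155 / 14.314 = 158.23 s

158.23 s


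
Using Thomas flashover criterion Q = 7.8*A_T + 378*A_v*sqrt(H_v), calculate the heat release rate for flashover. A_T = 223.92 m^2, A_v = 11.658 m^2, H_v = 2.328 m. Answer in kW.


7.8*A_T = 1746.576
sqrt(H_v) = 1.5258
378*A_v*sqrt(H_v) = 6723.7
Q = 1746.576 + 6723.7 = 8470.3 kW

8470.3 kW
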